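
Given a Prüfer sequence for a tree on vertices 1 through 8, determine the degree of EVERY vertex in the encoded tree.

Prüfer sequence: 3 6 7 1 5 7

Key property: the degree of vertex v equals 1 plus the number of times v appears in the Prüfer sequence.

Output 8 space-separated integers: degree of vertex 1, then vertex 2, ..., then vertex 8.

Answer: 2 1 2 1 2 2 3 1

Derivation:
p_1 = 3: count[3] becomes 1
p_2 = 6: count[6] becomes 1
p_3 = 7: count[7] becomes 1
p_4 = 1: count[1] becomes 1
p_5 = 5: count[5] becomes 1
p_6 = 7: count[7] becomes 2
Degrees (1 + count): deg[1]=1+1=2, deg[2]=1+0=1, deg[3]=1+1=2, deg[4]=1+0=1, deg[5]=1+1=2, deg[6]=1+1=2, deg[7]=1+2=3, deg[8]=1+0=1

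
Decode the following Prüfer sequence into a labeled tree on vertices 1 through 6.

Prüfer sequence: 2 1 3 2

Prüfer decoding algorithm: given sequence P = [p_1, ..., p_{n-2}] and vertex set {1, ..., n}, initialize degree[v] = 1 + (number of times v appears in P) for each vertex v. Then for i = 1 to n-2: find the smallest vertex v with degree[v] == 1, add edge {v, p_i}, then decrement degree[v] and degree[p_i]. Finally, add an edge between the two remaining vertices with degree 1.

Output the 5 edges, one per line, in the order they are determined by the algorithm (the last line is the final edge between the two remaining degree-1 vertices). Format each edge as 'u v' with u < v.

Initial degrees: {1:2, 2:3, 3:2, 4:1, 5:1, 6:1}
Step 1: smallest deg-1 vertex = 4, p_1 = 2. Add edge {2,4}. Now deg[4]=0, deg[2]=2.
Step 2: smallest deg-1 vertex = 5, p_2 = 1. Add edge {1,5}. Now deg[5]=0, deg[1]=1.
Step 3: smallest deg-1 vertex = 1, p_3 = 3. Add edge {1,3}. Now deg[1]=0, deg[3]=1.
Step 4: smallest deg-1 vertex = 3, p_4 = 2. Add edge {2,3}. Now deg[3]=0, deg[2]=1.
Final: two remaining deg-1 vertices are 2, 6. Add edge {2,6}.

Answer: 2 4
1 5
1 3
2 3
2 6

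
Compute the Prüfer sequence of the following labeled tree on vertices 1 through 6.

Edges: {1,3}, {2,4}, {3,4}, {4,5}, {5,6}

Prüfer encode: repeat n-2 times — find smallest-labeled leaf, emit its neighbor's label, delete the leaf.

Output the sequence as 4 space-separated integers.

Step 1: leaves = {1,2,6}. Remove smallest leaf 1, emit neighbor 3.
Step 2: leaves = {2,3,6}. Remove smallest leaf 2, emit neighbor 4.
Step 3: leaves = {3,6}. Remove smallest leaf 3, emit neighbor 4.
Step 4: leaves = {4,6}. Remove smallest leaf 4, emit neighbor 5.
Done: 2 vertices remain (5, 6). Sequence = [3 4 4 5]

Answer: 3 4 4 5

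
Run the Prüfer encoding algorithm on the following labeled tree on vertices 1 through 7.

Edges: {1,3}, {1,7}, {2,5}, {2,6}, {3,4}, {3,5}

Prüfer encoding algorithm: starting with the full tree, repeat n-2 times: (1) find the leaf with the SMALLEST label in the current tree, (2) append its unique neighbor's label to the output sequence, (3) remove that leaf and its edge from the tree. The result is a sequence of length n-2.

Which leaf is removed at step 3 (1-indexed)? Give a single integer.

Answer: 2

Derivation:
Step 1: current leaves = {4,6,7}. Remove leaf 4 (neighbor: 3).
Step 2: current leaves = {6,7}. Remove leaf 6 (neighbor: 2).
Step 3: current leaves = {2,7}. Remove leaf 2 (neighbor: 5).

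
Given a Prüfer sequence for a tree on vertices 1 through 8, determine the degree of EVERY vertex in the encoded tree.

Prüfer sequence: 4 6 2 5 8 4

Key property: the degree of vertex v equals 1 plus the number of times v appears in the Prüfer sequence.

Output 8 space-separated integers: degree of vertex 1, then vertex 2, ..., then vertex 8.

p_1 = 4: count[4] becomes 1
p_2 = 6: count[6] becomes 1
p_3 = 2: count[2] becomes 1
p_4 = 5: count[5] becomes 1
p_5 = 8: count[8] becomes 1
p_6 = 4: count[4] becomes 2
Degrees (1 + count): deg[1]=1+0=1, deg[2]=1+1=2, deg[3]=1+0=1, deg[4]=1+2=3, deg[5]=1+1=2, deg[6]=1+1=2, deg[7]=1+0=1, deg[8]=1+1=2

Answer: 1 2 1 3 2 2 1 2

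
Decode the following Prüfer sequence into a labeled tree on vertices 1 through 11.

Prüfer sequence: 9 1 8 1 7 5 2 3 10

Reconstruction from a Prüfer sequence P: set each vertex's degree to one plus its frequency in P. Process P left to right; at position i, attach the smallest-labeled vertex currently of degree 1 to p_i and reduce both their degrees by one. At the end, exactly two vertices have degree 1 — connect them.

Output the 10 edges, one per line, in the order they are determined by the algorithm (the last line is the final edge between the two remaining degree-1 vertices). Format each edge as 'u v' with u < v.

Answer: 4 9
1 6
8 9
1 8
1 7
5 7
2 5
2 3
3 10
10 11

Derivation:
Initial degrees: {1:3, 2:2, 3:2, 4:1, 5:2, 6:1, 7:2, 8:2, 9:2, 10:2, 11:1}
Step 1: smallest deg-1 vertex = 4, p_1 = 9. Add edge {4,9}. Now deg[4]=0, deg[9]=1.
Step 2: smallest deg-1 vertex = 6, p_2 = 1. Add edge {1,6}. Now deg[6]=0, deg[1]=2.
Step 3: smallest deg-1 vertex = 9, p_3 = 8. Add edge {8,9}. Now deg[9]=0, deg[8]=1.
Step 4: smallest deg-1 vertex = 8, p_4 = 1. Add edge {1,8}. Now deg[8]=0, deg[1]=1.
Step 5: smallest deg-1 vertex = 1, p_5 = 7. Add edge {1,7}. Now deg[1]=0, deg[7]=1.
Step 6: smallest deg-1 vertex = 7, p_6 = 5. Add edge {5,7}. Now deg[7]=0, deg[5]=1.
Step 7: smallest deg-1 vertex = 5, p_7 = 2. Add edge {2,5}. Now deg[5]=0, deg[2]=1.
Step 8: smallest deg-1 vertex = 2, p_8 = 3. Add edge {2,3}. Now deg[2]=0, deg[3]=1.
Step 9: smallest deg-1 vertex = 3, p_9 = 10. Add edge {3,10}. Now deg[3]=0, deg[10]=1.
Final: two remaining deg-1 vertices are 10, 11. Add edge {10,11}.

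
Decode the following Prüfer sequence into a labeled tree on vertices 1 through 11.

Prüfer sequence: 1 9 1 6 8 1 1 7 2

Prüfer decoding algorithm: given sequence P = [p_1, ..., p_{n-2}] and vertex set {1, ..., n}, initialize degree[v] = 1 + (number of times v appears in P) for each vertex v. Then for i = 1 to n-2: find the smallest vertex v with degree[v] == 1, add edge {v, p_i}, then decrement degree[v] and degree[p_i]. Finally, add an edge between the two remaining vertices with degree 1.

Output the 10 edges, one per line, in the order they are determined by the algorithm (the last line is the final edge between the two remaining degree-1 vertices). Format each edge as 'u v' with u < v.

Initial degrees: {1:5, 2:2, 3:1, 4:1, 5:1, 6:2, 7:2, 8:2, 9:2, 10:1, 11:1}
Step 1: smallest deg-1 vertex = 3, p_1 = 1. Add edge {1,3}. Now deg[3]=0, deg[1]=4.
Step 2: smallest deg-1 vertex = 4, p_2 = 9. Add edge {4,9}. Now deg[4]=0, deg[9]=1.
Step 3: smallest deg-1 vertex = 5, p_3 = 1. Add edge {1,5}. Now deg[5]=0, deg[1]=3.
Step 4: smallest deg-1 vertex = 9, p_4 = 6. Add edge {6,9}. Now deg[9]=0, deg[6]=1.
Step 5: smallest deg-1 vertex = 6, p_5 = 8. Add edge {6,8}. Now deg[6]=0, deg[8]=1.
Step 6: smallest deg-1 vertex = 8, p_6 = 1. Add edge {1,8}. Now deg[8]=0, deg[1]=2.
Step 7: smallest deg-1 vertex = 10, p_7 = 1. Add edge {1,10}. Now deg[10]=0, deg[1]=1.
Step 8: smallest deg-1 vertex = 1, p_8 = 7. Add edge {1,7}. Now deg[1]=0, deg[7]=1.
Step 9: smallest deg-1 vertex = 7, p_9 = 2. Add edge {2,7}. Now deg[7]=0, deg[2]=1.
Final: two remaining deg-1 vertices are 2, 11. Add edge {2,11}.

Answer: 1 3
4 9
1 5
6 9
6 8
1 8
1 10
1 7
2 7
2 11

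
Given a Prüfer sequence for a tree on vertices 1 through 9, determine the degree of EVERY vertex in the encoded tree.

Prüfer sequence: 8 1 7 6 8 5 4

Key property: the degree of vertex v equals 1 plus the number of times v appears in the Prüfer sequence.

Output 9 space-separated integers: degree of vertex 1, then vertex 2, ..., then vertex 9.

p_1 = 8: count[8] becomes 1
p_2 = 1: count[1] becomes 1
p_3 = 7: count[7] becomes 1
p_4 = 6: count[6] becomes 1
p_5 = 8: count[8] becomes 2
p_6 = 5: count[5] becomes 1
p_7 = 4: count[4] becomes 1
Degrees (1 + count): deg[1]=1+1=2, deg[2]=1+0=1, deg[3]=1+0=1, deg[4]=1+1=2, deg[5]=1+1=2, deg[6]=1+1=2, deg[7]=1+1=2, deg[8]=1+2=3, deg[9]=1+0=1

Answer: 2 1 1 2 2 2 2 3 1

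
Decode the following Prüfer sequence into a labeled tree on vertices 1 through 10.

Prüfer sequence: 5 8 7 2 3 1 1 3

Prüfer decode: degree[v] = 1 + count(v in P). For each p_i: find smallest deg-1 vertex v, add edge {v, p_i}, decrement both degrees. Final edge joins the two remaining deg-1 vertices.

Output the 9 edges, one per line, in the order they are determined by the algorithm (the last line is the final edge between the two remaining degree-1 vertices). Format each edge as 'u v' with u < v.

Answer: 4 5
5 8
6 7
2 7
2 3
1 8
1 9
1 3
3 10

Derivation:
Initial degrees: {1:3, 2:2, 3:3, 4:1, 5:2, 6:1, 7:2, 8:2, 9:1, 10:1}
Step 1: smallest deg-1 vertex = 4, p_1 = 5. Add edge {4,5}. Now deg[4]=0, deg[5]=1.
Step 2: smallest deg-1 vertex = 5, p_2 = 8. Add edge {5,8}. Now deg[5]=0, deg[8]=1.
Step 3: smallest deg-1 vertex = 6, p_3 = 7. Add edge {6,7}. Now deg[6]=0, deg[7]=1.
Step 4: smallest deg-1 vertex = 7, p_4 = 2. Add edge {2,7}. Now deg[7]=0, deg[2]=1.
Step 5: smallest deg-1 vertex = 2, p_5 = 3. Add edge {2,3}. Now deg[2]=0, deg[3]=2.
Step 6: smallest deg-1 vertex = 8, p_6 = 1. Add edge {1,8}. Now deg[8]=0, deg[1]=2.
Step 7: smallest deg-1 vertex = 9, p_7 = 1. Add edge {1,9}. Now deg[9]=0, deg[1]=1.
Step 8: smallest deg-1 vertex = 1, p_8 = 3. Add edge {1,3}. Now deg[1]=0, deg[3]=1.
Final: two remaining deg-1 vertices are 3, 10. Add edge {3,10}.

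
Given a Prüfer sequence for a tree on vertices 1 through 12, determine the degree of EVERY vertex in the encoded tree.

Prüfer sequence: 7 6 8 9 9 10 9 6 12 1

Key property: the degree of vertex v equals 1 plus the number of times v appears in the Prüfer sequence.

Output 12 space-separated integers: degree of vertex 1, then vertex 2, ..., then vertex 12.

Answer: 2 1 1 1 1 3 2 2 4 2 1 2

Derivation:
p_1 = 7: count[7] becomes 1
p_2 = 6: count[6] becomes 1
p_3 = 8: count[8] becomes 1
p_4 = 9: count[9] becomes 1
p_5 = 9: count[9] becomes 2
p_6 = 10: count[10] becomes 1
p_7 = 9: count[9] becomes 3
p_8 = 6: count[6] becomes 2
p_9 = 12: count[12] becomes 1
p_10 = 1: count[1] becomes 1
Degrees (1 + count): deg[1]=1+1=2, deg[2]=1+0=1, deg[3]=1+0=1, deg[4]=1+0=1, deg[5]=1+0=1, deg[6]=1+2=3, deg[7]=1+1=2, deg[8]=1+1=2, deg[9]=1+3=4, deg[10]=1+1=2, deg[11]=1+0=1, deg[12]=1+1=2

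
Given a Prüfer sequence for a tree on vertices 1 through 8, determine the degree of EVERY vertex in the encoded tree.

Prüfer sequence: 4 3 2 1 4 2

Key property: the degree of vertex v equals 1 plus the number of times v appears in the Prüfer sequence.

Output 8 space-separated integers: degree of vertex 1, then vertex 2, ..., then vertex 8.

p_1 = 4: count[4] becomes 1
p_2 = 3: count[3] becomes 1
p_3 = 2: count[2] becomes 1
p_4 = 1: count[1] becomes 1
p_5 = 4: count[4] becomes 2
p_6 = 2: count[2] becomes 2
Degrees (1 + count): deg[1]=1+1=2, deg[2]=1+2=3, deg[3]=1+1=2, deg[4]=1+2=3, deg[5]=1+0=1, deg[6]=1+0=1, deg[7]=1+0=1, deg[8]=1+0=1

Answer: 2 3 2 3 1 1 1 1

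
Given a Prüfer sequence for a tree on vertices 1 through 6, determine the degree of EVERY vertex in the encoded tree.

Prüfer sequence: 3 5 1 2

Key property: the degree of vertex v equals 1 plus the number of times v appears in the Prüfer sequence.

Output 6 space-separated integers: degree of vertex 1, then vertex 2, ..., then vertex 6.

p_1 = 3: count[3] becomes 1
p_2 = 5: count[5] becomes 1
p_3 = 1: count[1] becomes 1
p_4 = 2: count[2] becomes 1
Degrees (1 + count): deg[1]=1+1=2, deg[2]=1+1=2, deg[3]=1+1=2, deg[4]=1+0=1, deg[5]=1+1=2, deg[6]=1+0=1

Answer: 2 2 2 1 2 1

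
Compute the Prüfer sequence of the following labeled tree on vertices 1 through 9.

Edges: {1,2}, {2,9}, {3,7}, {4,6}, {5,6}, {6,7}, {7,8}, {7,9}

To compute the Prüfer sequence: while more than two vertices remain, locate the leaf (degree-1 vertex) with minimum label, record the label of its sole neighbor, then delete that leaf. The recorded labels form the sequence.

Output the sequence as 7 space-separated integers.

Answer: 2 9 7 6 6 7 7

Derivation:
Step 1: leaves = {1,3,4,5,8}. Remove smallest leaf 1, emit neighbor 2.
Step 2: leaves = {2,3,4,5,8}. Remove smallest leaf 2, emit neighbor 9.
Step 3: leaves = {3,4,5,8,9}. Remove smallest leaf 3, emit neighbor 7.
Step 4: leaves = {4,5,8,9}. Remove smallest leaf 4, emit neighbor 6.
Step 5: leaves = {5,8,9}. Remove smallest leaf 5, emit neighbor 6.
Step 6: leaves = {6,8,9}. Remove smallest leaf 6, emit neighbor 7.
Step 7: leaves = {8,9}. Remove smallest leaf 8, emit neighbor 7.
Done: 2 vertices remain (7, 9). Sequence = [2 9 7 6 6 7 7]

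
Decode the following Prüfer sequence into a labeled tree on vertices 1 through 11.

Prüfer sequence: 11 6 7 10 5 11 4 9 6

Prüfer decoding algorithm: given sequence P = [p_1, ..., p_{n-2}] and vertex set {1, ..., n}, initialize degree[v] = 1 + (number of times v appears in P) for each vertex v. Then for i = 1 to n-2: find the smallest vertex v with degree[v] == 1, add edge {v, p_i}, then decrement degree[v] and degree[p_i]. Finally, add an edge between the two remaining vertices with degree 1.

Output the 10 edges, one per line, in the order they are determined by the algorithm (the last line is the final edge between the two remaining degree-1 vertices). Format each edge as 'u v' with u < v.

Answer: 1 11
2 6
3 7
7 10
5 8
5 11
4 10
4 9
6 9
6 11

Derivation:
Initial degrees: {1:1, 2:1, 3:1, 4:2, 5:2, 6:3, 7:2, 8:1, 9:2, 10:2, 11:3}
Step 1: smallest deg-1 vertex = 1, p_1 = 11. Add edge {1,11}. Now deg[1]=0, deg[11]=2.
Step 2: smallest deg-1 vertex = 2, p_2 = 6. Add edge {2,6}. Now deg[2]=0, deg[6]=2.
Step 3: smallest deg-1 vertex = 3, p_3 = 7. Add edge {3,7}. Now deg[3]=0, deg[7]=1.
Step 4: smallest deg-1 vertex = 7, p_4 = 10. Add edge {7,10}. Now deg[7]=0, deg[10]=1.
Step 5: smallest deg-1 vertex = 8, p_5 = 5. Add edge {5,8}. Now deg[8]=0, deg[5]=1.
Step 6: smallest deg-1 vertex = 5, p_6 = 11. Add edge {5,11}. Now deg[5]=0, deg[11]=1.
Step 7: smallest deg-1 vertex = 10, p_7 = 4. Add edge {4,10}. Now deg[10]=0, deg[4]=1.
Step 8: smallest deg-1 vertex = 4, p_8 = 9. Add edge {4,9}. Now deg[4]=0, deg[9]=1.
Step 9: smallest deg-1 vertex = 9, p_9 = 6. Add edge {6,9}. Now deg[9]=0, deg[6]=1.
Final: two remaining deg-1 vertices are 6, 11. Add edge {6,11}.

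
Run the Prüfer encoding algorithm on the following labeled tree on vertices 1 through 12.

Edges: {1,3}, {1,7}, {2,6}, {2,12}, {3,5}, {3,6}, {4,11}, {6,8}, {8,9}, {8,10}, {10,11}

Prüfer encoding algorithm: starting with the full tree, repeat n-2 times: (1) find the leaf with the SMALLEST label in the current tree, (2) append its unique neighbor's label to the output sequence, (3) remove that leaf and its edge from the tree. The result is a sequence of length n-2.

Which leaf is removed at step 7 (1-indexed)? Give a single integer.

Step 1: current leaves = {4,5,7,9,12}. Remove leaf 4 (neighbor: 11).
Step 2: current leaves = {5,7,9,11,12}. Remove leaf 5 (neighbor: 3).
Step 3: current leaves = {7,9,11,12}. Remove leaf 7 (neighbor: 1).
Step 4: current leaves = {1,9,11,12}. Remove leaf 1 (neighbor: 3).
Step 5: current leaves = {3,9,11,12}. Remove leaf 3 (neighbor: 6).
Step 6: current leaves = {9,11,12}. Remove leaf 9 (neighbor: 8).
Step 7: current leaves = {11,12}. Remove leaf 11 (neighbor: 10).

Answer: 11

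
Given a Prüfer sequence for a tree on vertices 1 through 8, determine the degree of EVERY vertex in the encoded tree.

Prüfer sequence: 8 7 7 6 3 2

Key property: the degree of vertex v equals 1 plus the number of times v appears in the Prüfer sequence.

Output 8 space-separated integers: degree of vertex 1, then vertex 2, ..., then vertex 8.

p_1 = 8: count[8] becomes 1
p_2 = 7: count[7] becomes 1
p_3 = 7: count[7] becomes 2
p_4 = 6: count[6] becomes 1
p_5 = 3: count[3] becomes 1
p_6 = 2: count[2] becomes 1
Degrees (1 + count): deg[1]=1+0=1, deg[2]=1+1=2, deg[3]=1+1=2, deg[4]=1+0=1, deg[5]=1+0=1, deg[6]=1+1=2, deg[7]=1+2=3, deg[8]=1+1=2

Answer: 1 2 2 1 1 2 3 2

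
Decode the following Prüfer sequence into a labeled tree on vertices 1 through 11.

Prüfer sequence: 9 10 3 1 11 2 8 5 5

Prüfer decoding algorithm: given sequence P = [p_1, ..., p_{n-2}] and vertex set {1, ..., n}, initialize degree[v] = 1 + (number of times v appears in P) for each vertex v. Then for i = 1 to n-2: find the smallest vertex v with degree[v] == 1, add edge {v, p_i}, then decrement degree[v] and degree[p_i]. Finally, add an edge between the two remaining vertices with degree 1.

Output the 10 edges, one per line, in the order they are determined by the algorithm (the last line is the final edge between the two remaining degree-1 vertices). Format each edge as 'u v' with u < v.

Initial degrees: {1:2, 2:2, 3:2, 4:1, 5:3, 6:1, 7:1, 8:2, 9:2, 10:2, 11:2}
Step 1: smallest deg-1 vertex = 4, p_1 = 9. Add edge {4,9}. Now deg[4]=0, deg[9]=1.
Step 2: smallest deg-1 vertex = 6, p_2 = 10. Add edge {6,10}. Now deg[6]=0, deg[10]=1.
Step 3: smallest deg-1 vertex = 7, p_3 = 3. Add edge {3,7}. Now deg[7]=0, deg[3]=1.
Step 4: smallest deg-1 vertex = 3, p_4 = 1. Add edge {1,3}. Now deg[3]=0, deg[1]=1.
Step 5: smallest deg-1 vertex = 1, p_5 = 11. Add edge {1,11}. Now deg[1]=0, deg[11]=1.
Step 6: smallest deg-1 vertex = 9, p_6 = 2. Add edge {2,9}. Now deg[9]=0, deg[2]=1.
Step 7: smallest deg-1 vertex = 2, p_7 = 8. Add edge {2,8}. Now deg[2]=0, deg[8]=1.
Step 8: smallest deg-1 vertex = 8, p_8 = 5. Add edge {5,8}. Now deg[8]=0, deg[5]=2.
Step 9: smallest deg-1 vertex = 10, p_9 = 5. Add edge {5,10}. Now deg[10]=0, deg[5]=1.
Final: two remaining deg-1 vertices are 5, 11. Add edge {5,11}.

Answer: 4 9
6 10
3 7
1 3
1 11
2 9
2 8
5 8
5 10
5 11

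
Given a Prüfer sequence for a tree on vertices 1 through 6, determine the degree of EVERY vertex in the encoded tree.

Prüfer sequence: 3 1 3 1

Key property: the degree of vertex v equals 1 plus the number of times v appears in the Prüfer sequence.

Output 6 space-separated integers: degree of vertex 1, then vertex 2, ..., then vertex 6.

Answer: 3 1 3 1 1 1

Derivation:
p_1 = 3: count[3] becomes 1
p_2 = 1: count[1] becomes 1
p_3 = 3: count[3] becomes 2
p_4 = 1: count[1] becomes 2
Degrees (1 + count): deg[1]=1+2=3, deg[2]=1+0=1, deg[3]=1+2=3, deg[4]=1+0=1, deg[5]=1+0=1, deg[6]=1+0=1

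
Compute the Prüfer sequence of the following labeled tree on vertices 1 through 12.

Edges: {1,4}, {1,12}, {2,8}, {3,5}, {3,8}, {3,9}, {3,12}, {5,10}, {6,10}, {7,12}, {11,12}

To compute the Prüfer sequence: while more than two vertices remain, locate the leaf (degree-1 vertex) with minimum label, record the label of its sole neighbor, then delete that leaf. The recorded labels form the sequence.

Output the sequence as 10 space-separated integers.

Step 1: leaves = {2,4,6,7,9,11}. Remove smallest leaf 2, emit neighbor 8.
Step 2: leaves = {4,6,7,8,9,11}. Remove smallest leaf 4, emit neighbor 1.
Step 3: leaves = {1,6,7,8,9,11}. Remove smallest leaf 1, emit neighbor 12.
Step 4: leaves = {6,7,8,9,11}. Remove smallest leaf 6, emit neighbor 10.
Step 5: leaves = {7,8,9,10,11}. Remove smallest leaf 7, emit neighbor 12.
Step 6: leaves = {8,9,10,11}. Remove smallest leaf 8, emit neighbor 3.
Step 7: leaves = {9,10,11}. Remove smallest leaf 9, emit neighbor 3.
Step 8: leaves = {10,11}. Remove smallest leaf 10, emit neighbor 5.
Step 9: leaves = {5,11}. Remove smallest leaf 5, emit neighbor 3.
Step 10: leaves = {3,11}. Remove smallest leaf 3, emit neighbor 12.
Done: 2 vertices remain (11, 12). Sequence = [8 1 12 10 12 3 3 5 3 12]

Answer: 8 1 12 10 12 3 3 5 3 12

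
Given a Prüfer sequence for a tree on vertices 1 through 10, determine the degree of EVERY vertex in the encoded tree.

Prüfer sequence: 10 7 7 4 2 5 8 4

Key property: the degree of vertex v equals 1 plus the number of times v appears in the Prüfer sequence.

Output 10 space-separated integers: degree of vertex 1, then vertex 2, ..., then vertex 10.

p_1 = 10: count[10] becomes 1
p_2 = 7: count[7] becomes 1
p_3 = 7: count[7] becomes 2
p_4 = 4: count[4] becomes 1
p_5 = 2: count[2] becomes 1
p_6 = 5: count[5] becomes 1
p_7 = 8: count[8] becomes 1
p_8 = 4: count[4] becomes 2
Degrees (1 + count): deg[1]=1+0=1, deg[2]=1+1=2, deg[3]=1+0=1, deg[4]=1+2=3, deg[5]=1+1=2, deg[6]=1+0=1, deg[7]=1+2=3, deg[8]=1+1=2, deg[9]=1+0=1, deg[10]=1+1=2

Answer: 1 2 1 3 2 1 3 2 1 2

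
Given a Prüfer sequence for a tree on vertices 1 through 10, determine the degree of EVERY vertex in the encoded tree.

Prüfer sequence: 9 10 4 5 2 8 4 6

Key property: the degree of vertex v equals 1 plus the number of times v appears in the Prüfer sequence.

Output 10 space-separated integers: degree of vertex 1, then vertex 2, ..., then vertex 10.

p_1 = 9: count[9] becomes 1
p_2 = 10: count[10] becomes 1
p_3 = 4: count[4] becomes 1
p_4 = 5: count[5] becomes 1
p_5 = 2: count[2] becomes 1
p_6 = 8: count[8] becomes 1
p_7 = 4: count[4] becomes 2
p_8 = 6: count[6] becomes 1
Degrees (1 + count): deg[1]=1+0=1, deg[2]=1+1=2, deg[3]=1+0=1, deg[4]=1+2=3, deg[5]=1+1=2, deg[6]=1+1=2, deg[7]=1+0=1, deg[8]=1+1=2, deg[9]=1+1=2, deg[10]=1+1=2

Answer: 1 2 1 3 2 2 1 2 2 2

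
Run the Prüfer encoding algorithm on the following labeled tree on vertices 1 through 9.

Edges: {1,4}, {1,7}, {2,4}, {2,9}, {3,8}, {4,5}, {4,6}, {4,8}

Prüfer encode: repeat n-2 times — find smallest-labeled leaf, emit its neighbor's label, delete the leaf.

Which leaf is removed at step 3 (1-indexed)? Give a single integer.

Step 1: current leaves = {3,5,6,7,9}. Remove leaf 3 (neighbor: 8).
Step 2: current leaves = {5,6,7,8,9}. Remove leaf 5 (neighbor: 4).
Step 3: current leaves = {6,7,8,9}. Remove leaf 6 (neighbor: 4).

Answer: 6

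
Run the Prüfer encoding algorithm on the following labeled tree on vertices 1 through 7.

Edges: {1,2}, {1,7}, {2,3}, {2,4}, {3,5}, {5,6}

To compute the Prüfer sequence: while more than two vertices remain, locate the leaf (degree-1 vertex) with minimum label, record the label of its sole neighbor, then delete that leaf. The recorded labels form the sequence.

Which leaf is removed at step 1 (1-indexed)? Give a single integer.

Step 1: current leaves = {4,6,7}. Remove leaf 4 (neighbor: 2).

Answer: 4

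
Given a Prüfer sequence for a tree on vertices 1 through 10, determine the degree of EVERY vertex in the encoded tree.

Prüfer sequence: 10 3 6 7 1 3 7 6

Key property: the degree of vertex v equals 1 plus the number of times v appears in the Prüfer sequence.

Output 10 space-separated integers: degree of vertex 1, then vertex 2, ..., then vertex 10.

Answer: 2 1 3 1 1 3 3 1 1 2

Derivation:
p_1 = 10: count[10] becomes 1
p_2 = 3: count[3] becomes 1
p_3 = 6: count[6] becomes 1
p_4 = 7: count[7] becomes 1
p_5 = 1: count[1] becomes 1
p_6 = 3: count[3] becomes 2
p_7 = 7: count[7] becomes 2
p_8 = 6: count[6] becomes 2
Degrees (1 + count): deg[1]=1+1=2, deg[2]=1+0=1, deg[3]=1+2=3, deg[4]=1+0=1, deg[5]=1+0=1, deg[6]=1+2=3, deg[7]=1+2=3, deg[8]=1+0=1, deg[9]=1+0=1, deg[10]=1+1=2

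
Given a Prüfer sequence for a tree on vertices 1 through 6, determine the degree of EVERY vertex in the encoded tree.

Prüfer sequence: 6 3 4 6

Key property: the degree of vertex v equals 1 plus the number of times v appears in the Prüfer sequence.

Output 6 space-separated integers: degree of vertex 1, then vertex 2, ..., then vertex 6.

p_1 = 6: count[6] becomes 1
p_2 = 3: count[3] becomes 1
p_3 = 4: count[4] becomes 1
p_4 = 6: count[6] becomes 2
Degrees (1 + count): deg[1]=1+0=1, deg[2]=1+0=1, deg[3]=1+1=2, deg[4]=1+1=2, deg[5]=1+0=1, deg[6]=1+2=3

Answer: 1 1 2 2 1 3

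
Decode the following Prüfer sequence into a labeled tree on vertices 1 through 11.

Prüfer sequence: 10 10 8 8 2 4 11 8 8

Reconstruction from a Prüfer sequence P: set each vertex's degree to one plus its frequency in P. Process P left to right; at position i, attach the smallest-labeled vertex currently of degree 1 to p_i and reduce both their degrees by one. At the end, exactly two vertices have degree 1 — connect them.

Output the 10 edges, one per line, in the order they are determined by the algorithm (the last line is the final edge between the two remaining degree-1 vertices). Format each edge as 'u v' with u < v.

Answer: 1 10
3 10
5 8
6 8
2 7
2 4
4 11
8 9
8 10
8 11

Derivation:
Initial degrees: {1:1, 2:2, 3:1, 4:2, 5:1, 6:1, 7:1, 8:5, 9:1, 10:3, 11:2}
Step 1: smallest deg-1 vertex = 1, p_1 = 10. Add edge {1,10}. Now deg[1]=0, deg[10]=2.
Step 2: smallest deg-1 vertex = 3, p_2 = 10. Add edge {3,10}. Now deg[3]=0, deg[10]=1.
Step 3: smallest deg-1 vertex = 5, p_3 = 8. Add edge {5,8}. Now deg[5]=0, deg[8]=4.
Step 4: smallest deg-1 vertex = 6, p_4 = 8. Add edge {6,8}. Now deg[6]=0, deg[8]=3.
Step 5: smallest deg-1 vertex = 7, p_5 = 2. Add edge {2,7}. Now deg[7]=0, deg[2]=1.
Step 6: smallest deg-1 vertex = 2, p_6 = 4. Add edge {2,4}. Now deg[2]=0, deg[4]=1.
Step 7: smallest deg-1 vertex = 4, p_7 = 11. Add edge {4,11}. Now deg[4]=0, deg[11]=1.
Step 8: smallest deg-1 vertex = 9, p_8 = 8. Add edge {8,9}. Now deg[9]=0, deg[8]=2.
Step 9: smallest deg-1 vertex = 10, p_9 = 8. Add edge {8,10}. Now deg[10]=0, deg[8]=1.
Final: two remaining deg-1 vertices are 8, 11. Add edge {8,11}.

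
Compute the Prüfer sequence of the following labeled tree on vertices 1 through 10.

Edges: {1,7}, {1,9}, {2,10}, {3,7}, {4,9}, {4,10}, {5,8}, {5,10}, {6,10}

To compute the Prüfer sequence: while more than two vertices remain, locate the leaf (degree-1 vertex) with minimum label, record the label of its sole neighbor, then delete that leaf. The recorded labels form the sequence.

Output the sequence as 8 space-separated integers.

Answer: 10 7 10 1 9 5 10 4

Derivation:
Step 1: leaves = {2,3,6,8}. Remove smallest leaf 2, emit neighbor 10.
Step 2: leaves = {3,6,8}. Remove smallest leaf 3, emit neighbor 7.
Step 3: leaves = {6,7,8}. Remove smallest leaf 6, emit neighbor 10.
Step 4: leaves = {7,8}. Remove smallest leaf 7, emit neighbor 1.
Step 5: leaves = {1,8}. Remove smallest leaf 1, emit neighbor 9.
Step 6: leaves = {8,9}. Remove smallest leaf 8, emit neighbor 5.
Step 7: leaves = {5,9}. Remove smallest leaf 5, emit neighbor 10.
Step 8: leaves = {9,10}. Remove smallest leaf 9, emit neighbor 4.
Done: 2 vertices remain (4, 10). Sequence = [10 7 10 1 9 5 10 4]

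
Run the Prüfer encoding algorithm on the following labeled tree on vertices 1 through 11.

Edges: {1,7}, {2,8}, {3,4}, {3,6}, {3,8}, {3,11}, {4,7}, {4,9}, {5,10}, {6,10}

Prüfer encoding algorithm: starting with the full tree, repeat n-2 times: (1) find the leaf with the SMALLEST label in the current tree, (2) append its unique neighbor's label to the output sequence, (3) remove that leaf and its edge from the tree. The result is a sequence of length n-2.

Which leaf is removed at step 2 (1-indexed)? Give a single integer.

Answer: 2

Derivation:
Step 1: current leaves = {1,2,5,9,11}. Remove leaf 1 (neighbor: 7).
Step 2: current leaves = {2,5,7,9,11}. Remove leaf 2 (neighbor: 8).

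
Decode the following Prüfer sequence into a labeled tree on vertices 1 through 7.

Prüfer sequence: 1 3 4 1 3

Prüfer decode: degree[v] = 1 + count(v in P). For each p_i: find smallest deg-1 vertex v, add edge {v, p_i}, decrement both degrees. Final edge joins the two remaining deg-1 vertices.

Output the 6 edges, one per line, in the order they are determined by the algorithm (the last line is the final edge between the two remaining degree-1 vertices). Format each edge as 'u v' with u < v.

Initial degrees: {1:3, 2:1, 3:3, 4:2, 5:1, 6:1, 7:1}
Step 1: smallest deg-1 vertex = 2, p_1 = 1. Add edge {1,2}. Now deg[2]=0, deg[1]=2.
Step 2: smallest deg-1 vertex = 5, p_2 = 3. Add edge {3,5}. Now deg[5]=0, deg[3]=2.
Step 3: smallest deg-1 vertex = 6, p_3 = 4. Add edge {4,6}. Now deg[6]=0, deg[4]=1.
Step 4: smallest deg-1 vertex = 4, p_4 = 1. Add edge {1,4}. Now deg[4]=0, deg[1]=1.
Step 5: smallest deg-1 vertex = 1, p_5 = 3. Add edge {1,3}. Now deg[1]=0, deg[3]=1.
Final: two remaining deg-1 vertices are 3, 7. Add edge {3,7}.

Answer: 1 2
3 5
4 6
1 4
1 3
3 7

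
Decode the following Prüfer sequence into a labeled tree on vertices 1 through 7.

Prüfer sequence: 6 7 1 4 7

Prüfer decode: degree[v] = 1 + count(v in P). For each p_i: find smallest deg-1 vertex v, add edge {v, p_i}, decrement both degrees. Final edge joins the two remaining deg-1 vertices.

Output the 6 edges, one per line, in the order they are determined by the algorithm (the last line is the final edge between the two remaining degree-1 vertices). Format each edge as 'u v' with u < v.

Answer: 2 6
3 7
1 5
1 4
4 7
6 7

Derivation:
Initial degrees: {1:2, 2:1, 3:1, 4:2, 5:1, 6:2, 7:3}
Step 1: smallest deg-1 vertex = 2, p_1 = 6. Add edge {2,6}. Now deg[2]=0, deg[6]=1.
Step 2: smallest deg-1 vertex = 3, p_2 = 7. Add edge {3,7}. Now deg[3]=0, deg[7]=2.
Step 3: smallest deg-1 vertex = 5, p_3 = 1. Add edge {1,5}. Now deg[5]=0, deg[1]=1.
Step 4: smallest deg-1 vertex = 1, p_4 = 4. Add edge {1,4}. Now deg[1]=0, deg[4]=1.
Step 5: smallest deg-1 vertex = 4, p_5 = 7. Add edge {4,7}. Now deg[4]=0, deg[7]=1.
Final: two remaining deg-1 vertices are 6, 7. Add edge {6,7}.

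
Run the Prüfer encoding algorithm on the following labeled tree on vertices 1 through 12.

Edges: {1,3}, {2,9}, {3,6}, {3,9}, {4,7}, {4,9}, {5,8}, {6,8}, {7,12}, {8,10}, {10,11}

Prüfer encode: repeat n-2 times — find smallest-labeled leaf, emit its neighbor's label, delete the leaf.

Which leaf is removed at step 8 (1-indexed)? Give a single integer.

Answer: 3

Derivation:
Step 1: current leaves = {1,2,5,11,12}. Remove leaf 1 (neighbor: 3).
Step 2: current leaves = {2,5,11,12}. Remove leaf 2 (neighbor: 9).
Step 3: current leaves = {5,11,12}. Remove leaf 5 (neighbor: 8).
Step 4: current leaves = {11,12}. Remove leaf 11 (neighbor: 10).
Step 5: current leaves = {10,12}. Remove leaf 10 (neighbor: 8).
Step 6: current leaves = {8,12}. Remove leaf 8 (neighbor: 6).
Step 7: current leaves = {6,12}. Remove leaf 6 (neighbor: 3).
Step 8: current leaves = {3,12}. Remove leaf 3 (neighbor: 9).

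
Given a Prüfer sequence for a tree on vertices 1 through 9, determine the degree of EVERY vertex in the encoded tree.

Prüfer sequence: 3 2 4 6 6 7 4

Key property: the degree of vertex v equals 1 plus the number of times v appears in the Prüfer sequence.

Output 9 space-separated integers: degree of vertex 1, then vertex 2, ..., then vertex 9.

Answer: 1 2 2 3 1 3 2 1 1

Derivation:
p_1 = 3: count[3] becomes 1
p_2 = 2: count[2] becomes 1
p_3 = 4: count[4] becomes 1
p_4 = 6: count[6] becomes 1
p_5 = 6: count[6] becomes 2
p_6 = 7: count[7] becomes 1
p_7 = 4: count[4] becomes 2
Degrees (1 + count): deg[1]=1+0=1, deg[2]=1+1=2, deg[3]=1+1=2, deg[4]=1+2=3, deg[5]=1+0=1, deg[6]=1+2=3, deg[7]=1+1=2, deg[8]=1+0=1, deg[9]=1+0=1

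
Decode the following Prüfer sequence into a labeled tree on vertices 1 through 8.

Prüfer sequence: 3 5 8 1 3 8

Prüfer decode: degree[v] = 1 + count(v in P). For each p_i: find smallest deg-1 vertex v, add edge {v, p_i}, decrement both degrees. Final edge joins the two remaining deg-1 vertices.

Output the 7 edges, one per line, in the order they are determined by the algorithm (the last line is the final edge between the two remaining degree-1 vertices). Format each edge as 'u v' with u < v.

Initial degrees: {1:2, 2:1, 3:3, 4:1, 5:2, 6:1, 7:1, 8:3}
Step 1: smallest deg-1 vertex = 2, p_1 = 3. Add edge {2,3}. Now deg[2]=0, deg[3]=2.
Step 2: smallest deg-1 vertex = 4, p_2 = 5. Add edge {4,5}. Now deg[4]=0, deg[5]=1.
Step 3: smallest deg-1 vertex = 5, p_3 = 8. Add edge {5,8}. Now deg[5]=0, deg[8]=2.
Step 4: smallest deg-1 vertex = 6, p_4 = 1. Add edge {1,6}. Now deg[6]=0, deg[1]=1.
Step 5: smallest deg-1 vertex = 1, p_5 = 3. Add edge {1,3}. Now deg[1]=0, deg[3]=1.
Step 6: smallest deg-1 vertex = 3, p_6 = 8. Add edge {3,8}. Now deg[3]=0, deg[8]=1.
Final: two remaining deg-1 vertices are 7, 8. Add edge {7,8}.

Answer: 2 3
4 5
5 8
1 6
1 3
3 8
7 8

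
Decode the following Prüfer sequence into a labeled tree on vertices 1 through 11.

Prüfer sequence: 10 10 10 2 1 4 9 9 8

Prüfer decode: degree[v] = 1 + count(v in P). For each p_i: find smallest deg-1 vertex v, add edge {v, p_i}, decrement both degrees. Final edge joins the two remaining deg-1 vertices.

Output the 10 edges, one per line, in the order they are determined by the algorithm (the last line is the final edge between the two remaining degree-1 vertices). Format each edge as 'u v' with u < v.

Initial degrees: {1:2, 2:2, 3:1, 4:2, 5:1, 6:1, 7:1, 8:2, 9:3, 10:4, 11:1}
Step 1: smallest deg-1 vertex = 3, p_1 = 10. Add edge {3,10}. Now deg[3]=0, deg[10]=3.
Step 2: smallest deg-1 vertex = 5, p_2 = 10. Add edge {5,10}. Now deg[5]=0, deg[10]=2.
Step 3: smallest deg-1 vertex = 6, p_3 = 10. Add edge {6,10}. Now deg[6]=0, deg[10]=1.
Step 4: smallest deg-1 vertex = 7, p_4 = 2. Add edge {2,7}. Now deg[7]=0, deg[2]=1.
Step 5: smallest deg-1 vertex = 2, p_5 = 1. Add edge {1,2}. Now deg[2]=0, deg[1]=1.
Step 6: smallest deg-1 vertex = 1, p_6 = 4. Add edge {1,4}. Now deg[1]=0, deg[4]=1.
Step 7: smallest deg-1 vertex = 4, p_7 = 9. Add edge {4,9}. Now deg[4]=0, deg[9]=2.
Step 8: smallest deg-1 vertex = 10, p_8 = 9. Add edge {9,10}. Now deg[10]=0, deg[9]=1.
Step 9: smallest deg-1 vertex = 9, p_9 = 8. Add edge {8,9}. Now deg[9]=0, deg[8]=1.
Final: two remaining deg-1 vertices are 8, 11. Add edge {8,11}.

Answer: 3 10
5 10
6 10
2 7
1 2
1 4
4 9
9 10
8 9
8 11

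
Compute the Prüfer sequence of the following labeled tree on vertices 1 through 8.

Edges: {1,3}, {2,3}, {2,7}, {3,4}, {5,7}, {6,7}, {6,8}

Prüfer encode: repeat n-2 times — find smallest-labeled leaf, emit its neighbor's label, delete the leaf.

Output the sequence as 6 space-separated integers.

Answer: 3 3 2 7 7 6

Derivation:
Step 1: leaves = {1,4,5,8}. Remove smallest leaf 1, emit neighbor 3.
Step 2: leaves = {4,5,8}. Remove smallest leaf 4, emit neighbor 3.
Step 3: leaves = {3,5,8}. Remove smallest leaf 3, emit neighbor 2.
Step 4: leaves = {2,5,8}. Remove smallest leaf 2, emit neighbor 7.
Step 5: leaves = {5,8}. Remove smallest leaf 5, emit neighbor 7.
Step 6: leaves = {7,8}. Remove smallest leaf 7, emit neighbor 6.
Done: 2 vertices remain (6, 8). Sequence = [3 3 2 7 7 6]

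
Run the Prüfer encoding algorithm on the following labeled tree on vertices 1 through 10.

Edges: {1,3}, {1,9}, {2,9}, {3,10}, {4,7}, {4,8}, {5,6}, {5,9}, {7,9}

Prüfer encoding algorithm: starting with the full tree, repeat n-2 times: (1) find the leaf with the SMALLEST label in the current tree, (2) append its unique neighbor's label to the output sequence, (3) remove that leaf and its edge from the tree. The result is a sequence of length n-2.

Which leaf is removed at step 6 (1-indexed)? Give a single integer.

Step 1: current leaves = {2,6,8,10}. Remove leaf 2 (neighbor: 9).
Step 2: current leaves = {6,8,10}. Remove leaf 6 (neighbor: 5).
Step 3: current leaves = {5,8,10}. Remove leaf 5 (neighbor: 9).
Step 4: current leaves = {8,10}. Remove leaf 8 (neighbor: 4).
Step 5: current leaves = {4,10}. Remove leaf 4 (neighbor: 7).
Step 6: current leaves = {7,10}. Remove leaf 7 (neighbor: 9).

Answer: 7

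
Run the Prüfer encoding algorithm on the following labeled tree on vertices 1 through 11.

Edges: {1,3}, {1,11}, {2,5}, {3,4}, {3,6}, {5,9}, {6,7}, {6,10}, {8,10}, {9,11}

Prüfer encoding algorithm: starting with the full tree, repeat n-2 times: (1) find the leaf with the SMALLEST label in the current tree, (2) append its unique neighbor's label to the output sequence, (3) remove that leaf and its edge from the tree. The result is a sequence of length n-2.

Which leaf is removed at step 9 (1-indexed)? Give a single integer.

Step 1: current leaves = {2,4,7,8}. Remove leaf 2 (neighbor: 5).
Step 2: current leaves = {4,5,7,8}. Remove leaf 4 (neighbor: 3).
Step 3: current leaves = {5,7,8}. Remove leaf 5 (neighbor: 9).
Step 4: current leaves = {7,8,9}. Remove leaf 7 (neighbor: 6).
Step 5: current leaves = {8,9}. Remove leaf 8 (neighbor: 10).
Step 6: current leaves = {9,10}. Remove leaf 9 (neighbor: 11).
Step 7: current leaves = {10,11}. Remove leaf 10 (neighbor: 6).
Step 8: current leaves = {6,11}. Remove leaf 6 (neighbor: 3).
Step 9: current leaves = {3,11}. Remove leaf 3 (neighbor: 1).

Answer: 3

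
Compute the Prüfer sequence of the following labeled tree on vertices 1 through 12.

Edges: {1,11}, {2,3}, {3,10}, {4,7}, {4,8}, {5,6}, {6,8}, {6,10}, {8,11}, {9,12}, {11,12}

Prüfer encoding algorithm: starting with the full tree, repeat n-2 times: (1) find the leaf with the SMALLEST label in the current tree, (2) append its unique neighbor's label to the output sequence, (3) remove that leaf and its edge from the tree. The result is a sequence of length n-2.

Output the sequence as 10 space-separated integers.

Step 1: leaves = {1,2,5,7,9}. Remove smallest leaf 1, emit neighbor 11.
Step 2: leaves = {2,5,7,9}. Remove smallest leaf 2, emit neighbor 3.
Step 3: leaves = {3,5,7,9}. Remove smallest leaf 3, emit neighbor 10.
Step 4: leaves = {5,7,9,10}. Remove smallest leaf 5, emit neighbor 6.
Step 5: leaves = {7,9,10}. Remove smallest leaf 7, emit neighbor 4.
Step 6: leaves = {4,9,10}. Remove smallest leaf 4, emit neighbor 8.
Step 7: leaves = {9,10}. Remove smallest leaf 9, emit neighbor 12.
Step 8: leaves = {10,12}. Remove smallest leaf 10, emit neighbor 6.
Step 9: leaves = {6,12}. Remove smallest leaf 6, emit neighbor 8.
Step 10: leaves = {8,12}. Remove smallest leaf 8, emit neighbor 11.
Done: 2 vertices remain (11, 12). Sequence = [11 3 10 6 4 8 12 6 8 11]

Answer: 11 3 10 6 4 8 12 6 8 11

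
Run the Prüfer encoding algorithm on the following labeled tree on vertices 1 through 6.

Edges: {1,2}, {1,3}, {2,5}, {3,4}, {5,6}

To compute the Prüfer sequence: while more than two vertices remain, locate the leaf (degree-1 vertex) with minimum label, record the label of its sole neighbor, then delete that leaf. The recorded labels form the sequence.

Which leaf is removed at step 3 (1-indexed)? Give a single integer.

Step 1: current leaves = {4,6}. Remove leaf 4 (neighbor: 3).
Step 2: current leaves = {3,6}. Remove leaf 3 (neighbor: 1).
Step 3: current leaves = {1,6}. Remove leaf 1 (neighbor: 2).

Answer: 1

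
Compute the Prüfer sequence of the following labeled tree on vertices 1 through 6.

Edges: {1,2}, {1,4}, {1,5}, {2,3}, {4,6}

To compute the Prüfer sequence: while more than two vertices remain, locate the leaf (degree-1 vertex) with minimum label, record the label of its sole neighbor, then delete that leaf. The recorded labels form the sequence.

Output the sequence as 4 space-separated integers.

Answer: 2 1 1 4

Derivation:
Step 1: leaves = {3,5,6}. Remove smallest leaf 3, emit neighbor 2.
Step 2: leaves = {2,5,6}. Remove smallest leaf 2, emit neighbor 1.
Step 3: leaves = {5,6}. Remove smallest leaf 5, emit neighbor 1.
Step 4: leaves = {1,6}. Remove smallest leaf 1, emit neighbor 4.
Done: 2 vertices remain (4, 6). Sequence = [2 1 1 4]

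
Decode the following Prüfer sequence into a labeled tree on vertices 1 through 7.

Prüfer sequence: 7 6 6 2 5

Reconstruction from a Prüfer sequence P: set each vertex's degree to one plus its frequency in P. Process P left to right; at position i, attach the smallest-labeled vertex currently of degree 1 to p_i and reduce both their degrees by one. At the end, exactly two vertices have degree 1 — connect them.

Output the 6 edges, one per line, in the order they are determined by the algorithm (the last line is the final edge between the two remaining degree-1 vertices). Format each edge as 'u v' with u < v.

Answer: 1 7
3 6
4 6
2 6
2 5
5 7

Derivation:
Initial degrees: {1:1, 2:2, 3:1, 4:1, 5:2, 6:3, 7:2}
Step 1: smallest deg-1 vertex = 1, p_1 = 7. Add edge {1,7}. Now deg[1]=0, deg[7]=1.
Step 2: smallest deg-1 vertex = 3, p_2 = 6. Add edge {3,6}. Now deg[3]=0, deg[6]=2.
Step 3: smallest deg-1 vertex = 4, p_3 = 6. Add edge {4,6}. Now deg[4]=0, deg[6]=1.
Step 4: smallest deg-1 vertex = 6, p_4 = 2. Add edge {2,6}. Now deg[6]=0, deg[2]=1.
Step 5: smallest deg-1 vertex = 2, p_5 = 5. Add edge {2,5}. Now deg[2]=0, deg[5]=1.
Final: two remaining deg-1 vertices are 5, 7. Add edge {5,7}.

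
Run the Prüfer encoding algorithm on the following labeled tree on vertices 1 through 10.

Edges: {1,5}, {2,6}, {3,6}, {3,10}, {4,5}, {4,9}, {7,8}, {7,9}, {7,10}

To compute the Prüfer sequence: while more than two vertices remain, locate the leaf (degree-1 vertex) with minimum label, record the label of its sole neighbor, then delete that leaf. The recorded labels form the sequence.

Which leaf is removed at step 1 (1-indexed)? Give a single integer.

Step 1: current leaves = {1,2,8}. Remove leaf 1 (neighbor: 5).

Answer: 1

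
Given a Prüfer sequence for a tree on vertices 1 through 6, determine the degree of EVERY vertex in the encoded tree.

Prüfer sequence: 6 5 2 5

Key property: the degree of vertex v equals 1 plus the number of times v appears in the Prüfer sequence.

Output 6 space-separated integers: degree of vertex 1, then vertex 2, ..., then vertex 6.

p_1 = 6: count[6] becomes 1
p_2 = 5: count[5] becomes 1
p_3 = 2: count[2] becomes 1
p_4 = 5: count[5] becomes 2
Degrees (1 + count): deg[1]=1+0=1, deg[2]=1+1=2, deg[3]=1+0=1, deg[4]=1+0=1, deg[5]=1+2=3, deg[6]=1+1=2

Answer: 1 2 1 1 3 2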